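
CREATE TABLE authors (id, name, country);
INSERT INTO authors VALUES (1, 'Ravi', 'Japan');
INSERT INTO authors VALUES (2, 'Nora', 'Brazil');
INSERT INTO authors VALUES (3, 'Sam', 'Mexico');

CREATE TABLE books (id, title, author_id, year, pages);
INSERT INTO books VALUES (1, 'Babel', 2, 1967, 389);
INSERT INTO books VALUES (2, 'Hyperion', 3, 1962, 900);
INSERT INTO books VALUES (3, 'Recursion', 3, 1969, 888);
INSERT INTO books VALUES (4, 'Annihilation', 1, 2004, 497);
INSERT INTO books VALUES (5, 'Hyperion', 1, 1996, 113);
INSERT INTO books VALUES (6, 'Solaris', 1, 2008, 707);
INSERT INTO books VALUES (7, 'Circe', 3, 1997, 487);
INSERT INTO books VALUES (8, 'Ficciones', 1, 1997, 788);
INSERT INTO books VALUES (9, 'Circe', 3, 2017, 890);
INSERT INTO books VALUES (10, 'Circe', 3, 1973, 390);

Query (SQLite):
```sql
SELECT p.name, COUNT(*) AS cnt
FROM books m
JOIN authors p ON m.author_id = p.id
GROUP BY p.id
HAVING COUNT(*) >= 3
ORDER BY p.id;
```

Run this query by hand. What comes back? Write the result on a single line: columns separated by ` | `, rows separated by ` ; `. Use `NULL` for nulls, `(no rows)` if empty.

Join each books row to its authors via author_id.
Group joined rows by authors.id; compute COUNT(*) per group.
HAVING: keep groups with count ≥ 3.
  1: ids {4, 5, 6, 8} → COUNT(*)=4
  2: ids {1} → COUNT(*)=1
  3: ids {2, 3, 7, 9, 10} → COUNT(*)=5

Ravi | 4 ; Sam | 5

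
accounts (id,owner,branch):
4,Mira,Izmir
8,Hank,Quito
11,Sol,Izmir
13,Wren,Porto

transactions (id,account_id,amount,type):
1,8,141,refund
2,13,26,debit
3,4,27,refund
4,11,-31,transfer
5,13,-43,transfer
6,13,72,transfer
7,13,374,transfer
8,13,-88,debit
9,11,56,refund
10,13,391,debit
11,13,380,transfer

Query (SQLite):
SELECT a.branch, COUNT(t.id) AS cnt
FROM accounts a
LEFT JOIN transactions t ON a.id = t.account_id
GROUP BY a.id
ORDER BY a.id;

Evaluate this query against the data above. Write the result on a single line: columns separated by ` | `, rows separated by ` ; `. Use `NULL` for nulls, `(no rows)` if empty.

Izmir | 1 ; Quito | 1 ; Izmir | 2 ; Porto | 7

LEFT JOIN keeps every accounts row; unmatched ones get NULL for transactions columns.
Group by accounts.id and compute COUNT(t.id). COUNT(col) of an all-NULL group is 0.
  4: ids {3} → COUNT(t.id)=1
  8: ids {1} → COUNT(t.id)=1
  11: ids {4, 9} → COUNT(t.id)=2
  13: ids {2, 5, 6, 7, 8, 10, 11} → COUNT(t.id)=7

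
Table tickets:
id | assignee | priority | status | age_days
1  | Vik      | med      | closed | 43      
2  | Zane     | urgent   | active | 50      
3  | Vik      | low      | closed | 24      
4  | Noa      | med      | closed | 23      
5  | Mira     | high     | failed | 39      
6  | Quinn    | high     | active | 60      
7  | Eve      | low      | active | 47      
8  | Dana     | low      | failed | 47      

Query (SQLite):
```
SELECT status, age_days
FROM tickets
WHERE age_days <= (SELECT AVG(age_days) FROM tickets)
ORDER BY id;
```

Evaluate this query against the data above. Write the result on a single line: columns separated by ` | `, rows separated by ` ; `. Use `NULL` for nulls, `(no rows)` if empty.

Scalar subquery: AVG(age_days) over all tickets rows = 41.625.
Keep rows where age_days <= that value.

closed | 24 ; closed | 23 ; failed | 39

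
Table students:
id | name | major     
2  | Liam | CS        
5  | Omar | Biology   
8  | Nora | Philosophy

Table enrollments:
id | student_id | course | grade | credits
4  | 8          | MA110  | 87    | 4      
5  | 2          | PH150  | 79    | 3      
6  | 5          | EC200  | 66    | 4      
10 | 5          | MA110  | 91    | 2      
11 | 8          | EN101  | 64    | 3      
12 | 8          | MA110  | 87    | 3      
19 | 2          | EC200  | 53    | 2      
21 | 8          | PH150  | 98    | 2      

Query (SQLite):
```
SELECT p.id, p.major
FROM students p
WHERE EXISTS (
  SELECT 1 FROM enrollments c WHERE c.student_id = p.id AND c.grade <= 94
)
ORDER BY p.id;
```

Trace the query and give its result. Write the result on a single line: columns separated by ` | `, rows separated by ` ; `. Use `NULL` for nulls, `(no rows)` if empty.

2 | CS ; 5 | Biology ; 8 | Philosophy

For each students row, check whether any enrollments with matching student_id has grade <= 94.
Keep rows where that is true.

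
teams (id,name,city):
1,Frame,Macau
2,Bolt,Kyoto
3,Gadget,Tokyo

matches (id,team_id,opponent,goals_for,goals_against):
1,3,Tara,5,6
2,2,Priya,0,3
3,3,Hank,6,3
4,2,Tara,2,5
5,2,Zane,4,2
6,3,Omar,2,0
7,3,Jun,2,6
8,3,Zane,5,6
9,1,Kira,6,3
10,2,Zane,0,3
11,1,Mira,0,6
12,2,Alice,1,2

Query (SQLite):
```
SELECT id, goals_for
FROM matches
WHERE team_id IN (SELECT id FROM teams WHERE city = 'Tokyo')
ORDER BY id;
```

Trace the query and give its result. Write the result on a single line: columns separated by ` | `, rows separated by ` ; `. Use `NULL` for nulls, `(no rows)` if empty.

1 | 5 ; 3 | 6 ; 6 | 2 ; 7 | 2 ; 8 | 5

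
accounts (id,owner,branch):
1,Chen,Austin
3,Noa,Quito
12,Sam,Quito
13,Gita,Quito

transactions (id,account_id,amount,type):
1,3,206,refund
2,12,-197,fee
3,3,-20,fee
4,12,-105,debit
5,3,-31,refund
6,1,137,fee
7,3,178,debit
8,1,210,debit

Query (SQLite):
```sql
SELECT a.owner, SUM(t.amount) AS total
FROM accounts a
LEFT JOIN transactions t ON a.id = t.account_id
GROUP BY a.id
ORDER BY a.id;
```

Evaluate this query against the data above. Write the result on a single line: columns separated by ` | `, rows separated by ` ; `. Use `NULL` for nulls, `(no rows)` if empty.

LEFT JOIN keeps every accounts row; unmatched ones get NULL for transactions columns.
Group by accounts.id and compute SUM(t.amount). SUM over an all-NULL group is NULL.
  1: ids {6, 8} → SUM(t.amount)=347
  3: ids {1, 3, 5, 7} → SUM(t.amount)=333
  12: ids {2, 4} → SUM(t.amount)=-302
  13: ids {—} → SUM(t.amount)=NULL

Chen | 347 ; Noa | 333 ; Sam | -302 ; Gita | NULL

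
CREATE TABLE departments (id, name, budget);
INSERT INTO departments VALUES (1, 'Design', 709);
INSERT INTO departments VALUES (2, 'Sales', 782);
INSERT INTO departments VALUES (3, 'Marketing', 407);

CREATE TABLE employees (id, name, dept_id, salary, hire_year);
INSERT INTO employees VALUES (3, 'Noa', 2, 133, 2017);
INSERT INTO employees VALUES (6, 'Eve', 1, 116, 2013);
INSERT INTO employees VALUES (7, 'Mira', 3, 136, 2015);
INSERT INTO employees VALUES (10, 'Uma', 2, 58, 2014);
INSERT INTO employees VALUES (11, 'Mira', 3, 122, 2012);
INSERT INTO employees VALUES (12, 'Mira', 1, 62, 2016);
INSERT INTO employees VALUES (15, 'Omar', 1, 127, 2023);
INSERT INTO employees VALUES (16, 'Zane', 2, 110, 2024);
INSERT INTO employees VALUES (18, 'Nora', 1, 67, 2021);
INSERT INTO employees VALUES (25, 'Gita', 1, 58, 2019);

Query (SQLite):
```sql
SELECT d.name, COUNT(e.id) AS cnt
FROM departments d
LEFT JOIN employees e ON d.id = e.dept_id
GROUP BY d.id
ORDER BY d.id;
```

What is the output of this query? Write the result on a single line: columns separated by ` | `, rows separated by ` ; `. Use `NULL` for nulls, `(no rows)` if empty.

Design | 5 ; Sales | 3 ; Marketing | 2

LEFT JOIN keeps every departments row; unmatched ones get NULL for employees columns.
Group by departments.id and compute COUNT(e.id). COUNT(col) of an all-NULL group is 0.
  1: ids {6, 12, 15, 18, 25} → COUNT(e.id)=5
  2: ids {3, 10, 16} → COUNT(e.id)=3
  3: ids {7, 11} → COUNT(e.id)=2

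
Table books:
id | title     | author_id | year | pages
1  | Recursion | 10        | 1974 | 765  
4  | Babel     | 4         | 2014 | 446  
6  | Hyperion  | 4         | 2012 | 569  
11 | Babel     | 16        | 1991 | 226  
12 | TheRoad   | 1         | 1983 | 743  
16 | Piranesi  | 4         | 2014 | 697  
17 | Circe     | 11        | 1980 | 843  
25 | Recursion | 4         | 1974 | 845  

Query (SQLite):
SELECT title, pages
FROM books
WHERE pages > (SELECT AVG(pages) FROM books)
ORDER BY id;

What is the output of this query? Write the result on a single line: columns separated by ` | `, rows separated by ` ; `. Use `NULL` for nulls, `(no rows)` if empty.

Recursion | 765 ; TheRoad | 743 ; Piranesi | 697 ; Circe | 843 ; Recursion | 845

Scalar subquery: AVG(pages) over all books rows = 641.75.
Keep rows where pages > that value.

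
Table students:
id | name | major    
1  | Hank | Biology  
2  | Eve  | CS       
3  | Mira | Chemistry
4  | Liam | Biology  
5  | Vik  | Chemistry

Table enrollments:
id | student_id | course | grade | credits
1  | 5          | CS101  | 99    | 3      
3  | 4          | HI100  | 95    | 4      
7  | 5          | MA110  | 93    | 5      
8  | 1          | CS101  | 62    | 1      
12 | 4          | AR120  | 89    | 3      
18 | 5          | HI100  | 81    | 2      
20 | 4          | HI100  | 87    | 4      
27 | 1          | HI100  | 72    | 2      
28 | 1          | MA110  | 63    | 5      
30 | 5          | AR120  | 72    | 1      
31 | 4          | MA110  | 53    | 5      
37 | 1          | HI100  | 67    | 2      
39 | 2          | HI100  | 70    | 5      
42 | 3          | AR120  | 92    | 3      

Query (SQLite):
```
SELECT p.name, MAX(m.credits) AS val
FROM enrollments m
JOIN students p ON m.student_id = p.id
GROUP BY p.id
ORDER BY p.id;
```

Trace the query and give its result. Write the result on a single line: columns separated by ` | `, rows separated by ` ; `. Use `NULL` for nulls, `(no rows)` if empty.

Join each enrollments row to its students via student_id.
Group joined rows by students.id; compute MAX(m.credits) per group.
  1: ids {8, 27, 28, 37} → MAX(m.credits)=5
  2: ids {39} → MAX(m.credits)=5
  3: ids {42} → MAX(m.credits)=3
  4: ids {3, 12, 20, 31} → MAX(m.credits)=5
  5: ids {1, 7, 18, 30} → MAX(m.credits)=5

Hank | 5 ; Eve | 5 ; Mira | 3 ; Liam | 5 ; Vik | 5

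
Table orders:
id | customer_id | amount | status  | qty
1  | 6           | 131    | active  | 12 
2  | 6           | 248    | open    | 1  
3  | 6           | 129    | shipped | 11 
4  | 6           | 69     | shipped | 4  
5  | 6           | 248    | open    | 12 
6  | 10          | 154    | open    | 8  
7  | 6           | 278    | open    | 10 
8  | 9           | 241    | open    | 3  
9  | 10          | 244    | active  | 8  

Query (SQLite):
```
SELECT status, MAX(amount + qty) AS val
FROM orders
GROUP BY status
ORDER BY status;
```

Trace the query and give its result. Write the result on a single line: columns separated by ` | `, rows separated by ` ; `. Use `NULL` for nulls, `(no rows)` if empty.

For each row compute amount + qty.
Group by status; take MAX of the expression per group.
  active: ids {1, 9} → MAX(amount + qty)=252
  open: ids {2, 5, 6, 7, 8} → MAX(amount + qty)=288
  shipped: ids {3, 4} → MAX(amount + qty)=140

active | 252 ; open | 288 ; shipped | 140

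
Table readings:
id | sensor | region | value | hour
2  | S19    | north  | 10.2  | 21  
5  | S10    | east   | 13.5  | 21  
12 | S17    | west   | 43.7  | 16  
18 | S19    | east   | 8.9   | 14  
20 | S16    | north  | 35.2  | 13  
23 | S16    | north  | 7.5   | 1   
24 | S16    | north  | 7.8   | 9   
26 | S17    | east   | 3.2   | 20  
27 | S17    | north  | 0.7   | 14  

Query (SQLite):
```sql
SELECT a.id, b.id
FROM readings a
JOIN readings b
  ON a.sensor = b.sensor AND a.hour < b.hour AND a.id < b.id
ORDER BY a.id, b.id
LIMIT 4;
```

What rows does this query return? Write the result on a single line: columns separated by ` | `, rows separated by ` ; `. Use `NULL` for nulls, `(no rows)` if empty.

12 | 26 ; 23 | 24

Pairs (a,b) with same sensor, a.hour < b.hour, a.id < b.id.
sensor groups: S10:{5} S16:{20,23,24} S17:{12,26,27} S19:{2,18}
Ordered by (a.id, b.id); first 4.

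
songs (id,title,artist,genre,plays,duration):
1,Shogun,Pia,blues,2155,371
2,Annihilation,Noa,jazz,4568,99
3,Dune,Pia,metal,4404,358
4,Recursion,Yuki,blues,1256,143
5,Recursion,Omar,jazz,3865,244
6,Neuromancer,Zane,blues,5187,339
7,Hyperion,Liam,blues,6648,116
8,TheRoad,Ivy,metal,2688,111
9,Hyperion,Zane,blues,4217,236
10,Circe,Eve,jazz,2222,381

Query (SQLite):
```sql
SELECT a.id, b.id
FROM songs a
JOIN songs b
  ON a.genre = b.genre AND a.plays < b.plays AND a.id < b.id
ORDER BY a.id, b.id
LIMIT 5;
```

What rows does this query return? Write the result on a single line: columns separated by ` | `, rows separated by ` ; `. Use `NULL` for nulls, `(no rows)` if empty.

1 | 6 ; 1 | 7 ; 1 | 9 ; 4 | 6 ; 4 | 7

Pairs (a,b) with same genre, a.plays < b.plays, a.id < b.id.
genre groups: blues:{1,4,6,7,9} jazz:{2,5,10} metal:{3,8}
Ordered by (a.id, b.id); first 5.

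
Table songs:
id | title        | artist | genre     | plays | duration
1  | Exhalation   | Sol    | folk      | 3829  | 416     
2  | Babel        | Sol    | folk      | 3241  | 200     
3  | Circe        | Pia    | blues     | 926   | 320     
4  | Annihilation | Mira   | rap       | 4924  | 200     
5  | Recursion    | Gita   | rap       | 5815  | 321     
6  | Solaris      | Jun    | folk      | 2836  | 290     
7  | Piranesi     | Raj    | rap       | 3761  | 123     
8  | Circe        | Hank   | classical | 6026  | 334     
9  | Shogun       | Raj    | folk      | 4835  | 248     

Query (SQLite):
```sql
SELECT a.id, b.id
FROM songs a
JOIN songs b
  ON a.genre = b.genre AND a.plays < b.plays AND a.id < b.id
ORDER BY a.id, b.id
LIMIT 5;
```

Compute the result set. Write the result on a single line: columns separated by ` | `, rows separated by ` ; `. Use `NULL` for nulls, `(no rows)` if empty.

1 | 9 ; 2 | 9 ; 4 | 5 ; 6 | 9

Pairs (a,b) with same genre, a.plays < b.plays, a.id < b.id.
genre groups: blues:{3} classical:{8} folk:{1,2,6,9} rap:{4,5,7}
Ordered by (a.id, b.id); first 5.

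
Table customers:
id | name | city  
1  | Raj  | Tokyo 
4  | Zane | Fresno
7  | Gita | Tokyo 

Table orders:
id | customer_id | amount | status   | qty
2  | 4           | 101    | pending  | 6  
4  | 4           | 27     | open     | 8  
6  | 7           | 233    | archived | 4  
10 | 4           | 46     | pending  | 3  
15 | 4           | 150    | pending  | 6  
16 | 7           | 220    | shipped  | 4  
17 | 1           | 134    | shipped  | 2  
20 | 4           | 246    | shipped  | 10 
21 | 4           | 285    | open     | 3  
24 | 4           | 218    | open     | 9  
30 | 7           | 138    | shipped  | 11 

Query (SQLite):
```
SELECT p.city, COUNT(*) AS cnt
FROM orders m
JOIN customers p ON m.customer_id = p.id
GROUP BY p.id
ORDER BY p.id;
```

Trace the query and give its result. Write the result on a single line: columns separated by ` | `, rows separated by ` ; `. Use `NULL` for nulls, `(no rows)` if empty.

Tokyo | 1 ; Fresno | 7 ; Tokyo | 3

Join each orders row to its customers via customer_id.
Group joined rows by customers.id; compute COUNT(*) per group.
  1: ids {17} → COUNT(*)=1
  4: ids {2, 4, 10, 15, 20, 21, 24} → COUNT(*)=7
  7: ids {6, 16, 30} → COUNT(*)=3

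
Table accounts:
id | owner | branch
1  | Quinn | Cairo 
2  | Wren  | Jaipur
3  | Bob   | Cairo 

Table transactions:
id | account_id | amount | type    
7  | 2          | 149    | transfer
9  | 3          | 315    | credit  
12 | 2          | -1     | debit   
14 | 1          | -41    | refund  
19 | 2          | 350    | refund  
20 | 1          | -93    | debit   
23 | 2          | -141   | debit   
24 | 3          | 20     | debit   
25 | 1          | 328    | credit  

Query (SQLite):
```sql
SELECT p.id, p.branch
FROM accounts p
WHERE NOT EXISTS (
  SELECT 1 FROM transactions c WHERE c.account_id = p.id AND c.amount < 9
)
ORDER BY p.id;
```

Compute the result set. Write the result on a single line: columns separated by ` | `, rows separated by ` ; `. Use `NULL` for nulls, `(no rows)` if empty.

3 | Cairo

For each accounts row, check whether any transactions with matching account_id has amount < 9.
Keep rows where that is false.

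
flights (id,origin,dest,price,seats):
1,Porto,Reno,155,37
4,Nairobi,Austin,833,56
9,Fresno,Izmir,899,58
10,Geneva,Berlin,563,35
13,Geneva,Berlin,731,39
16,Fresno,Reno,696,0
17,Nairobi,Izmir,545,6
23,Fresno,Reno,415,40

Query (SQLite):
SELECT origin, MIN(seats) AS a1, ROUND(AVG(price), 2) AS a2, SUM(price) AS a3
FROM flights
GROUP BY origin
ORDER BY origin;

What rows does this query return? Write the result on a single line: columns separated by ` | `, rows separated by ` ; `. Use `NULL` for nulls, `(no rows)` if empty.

Fresno | 0 | 670 | 2010 ; Geneva | 35 | 647 | 1294 ; Nairobi | 6 | 689 | 1378 ; Porto | 37 | 155 | 155

Group flights by origin.
Per group compute: MIN(seats), ROUND(AVG(price), 2), SUM(price).
  Fresno: ids {9, 16, 23} → MIN(seats)=0, ROUND(AVG(price), 2)=670, SUM(price)=2010
  Geneva: ids {10, 13} → MIN(seats)=35, ROUND(AVG(price), 2)=647, SUM(price)=1294
  Nairobi: ids {4, 17} → MIN(seats)=6, ROUND(AVG(price), 2)=689, SUM(price)=1378
  Porto: ids {1} → MIN(seats)=37, ROUND(AVG(price), 2)=155, SUM(price)=155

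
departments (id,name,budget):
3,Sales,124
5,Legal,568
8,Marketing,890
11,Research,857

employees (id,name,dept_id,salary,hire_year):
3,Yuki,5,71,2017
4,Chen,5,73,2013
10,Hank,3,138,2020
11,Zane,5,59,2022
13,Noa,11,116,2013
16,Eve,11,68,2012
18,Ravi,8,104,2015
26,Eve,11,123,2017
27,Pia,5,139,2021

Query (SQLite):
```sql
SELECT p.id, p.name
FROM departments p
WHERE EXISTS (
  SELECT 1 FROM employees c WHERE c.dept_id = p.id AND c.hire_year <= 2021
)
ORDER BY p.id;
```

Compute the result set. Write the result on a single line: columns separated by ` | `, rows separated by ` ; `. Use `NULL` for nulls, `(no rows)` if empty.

For each departments row, check whether any employees with matching dept_id has hire_year <= 2021.
Keep rows where that is true.

3 | Sales ; 5 | Legal ; 8 | Marketing ; 11 | Research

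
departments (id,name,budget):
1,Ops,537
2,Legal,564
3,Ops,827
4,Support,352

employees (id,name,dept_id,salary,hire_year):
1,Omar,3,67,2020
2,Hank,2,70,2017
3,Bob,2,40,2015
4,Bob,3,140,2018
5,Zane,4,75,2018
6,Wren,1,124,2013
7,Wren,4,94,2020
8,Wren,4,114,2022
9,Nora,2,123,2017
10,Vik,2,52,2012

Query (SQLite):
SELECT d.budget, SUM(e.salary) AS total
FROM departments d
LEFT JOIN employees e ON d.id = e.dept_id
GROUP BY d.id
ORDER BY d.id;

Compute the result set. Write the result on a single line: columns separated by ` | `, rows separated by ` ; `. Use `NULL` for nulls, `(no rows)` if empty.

537 | 124 ; 564 | 285 ; 827 | 207 ; 352 | 283

LEFT JOIN keeps every departments row; unmatched ones get NULL for employees columns.
Group by departments.id and compute SUM(e.salary). SUM over an all-NULL group is NULL.
  1: ids {6} → SUM(e.salary)=124
  2: ids {2, 3, 9, 10} → SUM(e.salary)=285
  3: ids {1, 4} → SUM(e.salary)=207
  4: ids {5, 7, 8} → SUM(e.salary)=283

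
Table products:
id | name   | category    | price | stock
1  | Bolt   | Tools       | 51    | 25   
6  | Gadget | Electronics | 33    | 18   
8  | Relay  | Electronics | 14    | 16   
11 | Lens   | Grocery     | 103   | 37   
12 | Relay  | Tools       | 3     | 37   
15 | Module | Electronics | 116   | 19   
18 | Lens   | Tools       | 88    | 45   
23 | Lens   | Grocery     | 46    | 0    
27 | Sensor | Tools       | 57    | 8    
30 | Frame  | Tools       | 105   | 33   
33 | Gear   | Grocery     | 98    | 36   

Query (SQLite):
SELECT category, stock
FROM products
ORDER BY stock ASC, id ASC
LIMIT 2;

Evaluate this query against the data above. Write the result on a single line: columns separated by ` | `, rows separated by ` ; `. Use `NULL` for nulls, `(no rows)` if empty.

Sort by stock asc, tiebreak id asc: (0, id=23), (8, id=27), (16, id=8), (18, id=6), (19, id=15) …. Take first 2.

Grocery | 0 ; Tools | 8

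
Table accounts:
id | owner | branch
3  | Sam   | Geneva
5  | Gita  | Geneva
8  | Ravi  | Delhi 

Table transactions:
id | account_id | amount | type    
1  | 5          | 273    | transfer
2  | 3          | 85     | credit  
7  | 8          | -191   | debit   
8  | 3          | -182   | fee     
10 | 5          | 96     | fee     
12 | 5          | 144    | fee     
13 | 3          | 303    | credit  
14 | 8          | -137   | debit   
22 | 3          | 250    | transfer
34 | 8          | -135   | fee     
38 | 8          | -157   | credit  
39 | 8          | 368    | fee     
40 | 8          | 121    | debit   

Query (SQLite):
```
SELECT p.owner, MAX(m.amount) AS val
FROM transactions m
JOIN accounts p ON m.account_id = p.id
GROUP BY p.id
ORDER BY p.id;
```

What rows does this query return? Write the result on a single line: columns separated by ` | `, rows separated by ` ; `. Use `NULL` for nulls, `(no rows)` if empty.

Sam | 303 ; Gita | 273 ; Ravi | 368

Join each transactions row to its accounts via account_id.
Group joined rows by accounts.id; compute MAX(m.amount) per group.
  3: ids {2, 8, 13, 22} → MAX(m.amount)=303
  5: ids {1, 10, 12} → MAX(m.amount)=273
  8: ids {7, 14, 34, 38, 39, 40} → MAX(m.amount)=368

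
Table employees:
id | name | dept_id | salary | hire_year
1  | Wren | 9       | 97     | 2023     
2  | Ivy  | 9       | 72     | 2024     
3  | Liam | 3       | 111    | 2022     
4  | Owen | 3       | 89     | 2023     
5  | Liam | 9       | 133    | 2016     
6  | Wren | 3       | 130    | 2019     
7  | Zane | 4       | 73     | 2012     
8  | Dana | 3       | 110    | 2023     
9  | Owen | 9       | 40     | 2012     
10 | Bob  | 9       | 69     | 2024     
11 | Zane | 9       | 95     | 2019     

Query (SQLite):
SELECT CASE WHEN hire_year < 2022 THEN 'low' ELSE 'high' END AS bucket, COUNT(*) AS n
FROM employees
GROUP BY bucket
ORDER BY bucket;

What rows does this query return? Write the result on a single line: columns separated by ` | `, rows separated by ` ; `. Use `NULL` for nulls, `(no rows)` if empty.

high | 6 ; low | 5

Bucket rows by hire_year < 2022 → 'low' else 'high'; count each bucket.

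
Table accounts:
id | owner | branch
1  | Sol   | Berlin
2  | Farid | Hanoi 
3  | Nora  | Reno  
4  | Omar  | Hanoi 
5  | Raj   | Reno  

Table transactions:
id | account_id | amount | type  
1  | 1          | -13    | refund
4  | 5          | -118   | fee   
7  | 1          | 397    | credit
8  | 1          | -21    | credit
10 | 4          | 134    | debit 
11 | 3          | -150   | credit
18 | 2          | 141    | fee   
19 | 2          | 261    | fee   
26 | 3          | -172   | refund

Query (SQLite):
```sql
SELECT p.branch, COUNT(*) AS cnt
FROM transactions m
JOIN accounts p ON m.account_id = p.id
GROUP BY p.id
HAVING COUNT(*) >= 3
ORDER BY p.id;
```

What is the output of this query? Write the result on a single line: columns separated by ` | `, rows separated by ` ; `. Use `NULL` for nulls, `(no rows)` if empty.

Join each transactions row to its accounts via account_id.
Group joined rows by accounts.id; compute COUNT(*) per group.
HAVING: keep groups with count ≥ 3.
  1: ids {1, 7, 8} → COUNT(*)=3
  2: ids {18, 19} → COUNT(*)=2
  3: ids {11, 26} → COUNT(*)=2
  4: ids {10} → COUNT(*)=1
  5: ids {4} → COUNT(*)=1

Berlin | 3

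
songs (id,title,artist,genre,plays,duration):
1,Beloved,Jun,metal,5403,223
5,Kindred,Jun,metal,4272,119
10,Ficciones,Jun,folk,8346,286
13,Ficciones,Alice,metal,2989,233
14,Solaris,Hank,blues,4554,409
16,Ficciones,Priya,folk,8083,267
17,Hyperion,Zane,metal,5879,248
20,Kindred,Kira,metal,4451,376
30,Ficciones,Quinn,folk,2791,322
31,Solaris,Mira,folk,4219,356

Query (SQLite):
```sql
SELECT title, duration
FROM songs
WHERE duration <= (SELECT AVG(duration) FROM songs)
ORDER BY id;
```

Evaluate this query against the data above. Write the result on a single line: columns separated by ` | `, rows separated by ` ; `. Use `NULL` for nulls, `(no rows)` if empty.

Scalar subquery: AVG(duration) over all songs rows = 283.9.
Keep rows where duration <= that value.

Beloved | 223 ; Kindred | 119 ; Ficciones | 233 ; Ficciones | 267 ; Hyperion | 248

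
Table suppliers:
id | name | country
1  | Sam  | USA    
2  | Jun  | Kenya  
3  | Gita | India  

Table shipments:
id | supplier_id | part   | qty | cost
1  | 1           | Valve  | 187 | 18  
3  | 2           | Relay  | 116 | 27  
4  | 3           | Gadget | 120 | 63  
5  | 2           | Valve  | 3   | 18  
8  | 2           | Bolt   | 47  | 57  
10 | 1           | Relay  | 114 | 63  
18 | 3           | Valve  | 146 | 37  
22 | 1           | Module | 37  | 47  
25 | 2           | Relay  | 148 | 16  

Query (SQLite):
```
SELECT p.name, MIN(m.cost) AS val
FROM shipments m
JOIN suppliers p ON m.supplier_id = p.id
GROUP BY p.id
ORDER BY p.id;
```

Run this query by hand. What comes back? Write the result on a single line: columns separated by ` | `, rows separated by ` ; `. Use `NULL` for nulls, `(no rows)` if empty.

Sam | 18 ; Jun | 16 ; Gita | 37

Join each shipments row to its suppliers via supplier_id.
Group joined rows by suppliers.id; compute MIN(m.cost) per group.
  1: ids {1, 10, 22} → MIN(m.cost)=18
  2: ids {3, 5, 8, 25} → MIN(m.cost)=16
  3: ids {4, 18} → MIN(m.cost)=37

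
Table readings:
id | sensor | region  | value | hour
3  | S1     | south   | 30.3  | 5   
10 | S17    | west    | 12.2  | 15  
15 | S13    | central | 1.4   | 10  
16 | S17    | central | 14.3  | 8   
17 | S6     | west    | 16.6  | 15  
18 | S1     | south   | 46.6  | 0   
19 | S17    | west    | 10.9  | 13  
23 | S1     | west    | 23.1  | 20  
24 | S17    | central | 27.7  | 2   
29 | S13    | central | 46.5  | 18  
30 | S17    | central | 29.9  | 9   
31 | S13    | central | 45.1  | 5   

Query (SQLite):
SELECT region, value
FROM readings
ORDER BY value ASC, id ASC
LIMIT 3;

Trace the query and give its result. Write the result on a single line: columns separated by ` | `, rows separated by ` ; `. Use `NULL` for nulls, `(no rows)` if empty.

central | 1.4 ; west | 10.9 ; west | 12.2

Sort by value asc, tiebreak id asc: (1.4, id=15), (10.9, id=19), (12.2, id=10), (14.3, id=16), (16.6, id=17), (23.1, id=23) …. Take first 3.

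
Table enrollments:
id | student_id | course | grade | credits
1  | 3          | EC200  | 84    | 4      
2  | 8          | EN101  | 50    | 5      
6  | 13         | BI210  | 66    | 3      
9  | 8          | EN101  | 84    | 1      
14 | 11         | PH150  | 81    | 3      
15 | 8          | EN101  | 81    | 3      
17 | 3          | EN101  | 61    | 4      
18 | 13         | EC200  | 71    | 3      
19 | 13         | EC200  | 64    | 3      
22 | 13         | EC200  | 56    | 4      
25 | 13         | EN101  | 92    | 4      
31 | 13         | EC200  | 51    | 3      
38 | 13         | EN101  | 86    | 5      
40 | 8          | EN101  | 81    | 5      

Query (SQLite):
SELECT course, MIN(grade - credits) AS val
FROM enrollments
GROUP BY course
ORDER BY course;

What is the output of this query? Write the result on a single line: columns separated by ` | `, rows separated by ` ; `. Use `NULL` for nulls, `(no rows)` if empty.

BI210 | 63 ; EC200 | 48 ; EN101 | 45 ; PH150 | 78

For each row compute grade - credits.
Group by course; take MIN of the expression per group.
  BI210: ids {6} → MIN(grade - credits)=63
  EC200: ids {1, 18, 19, 22, 31} → MIN(grade - credits)=48
  EN101: ids {2, 9, 15, 17, 25, 38, 40} → MIN(grade - credits)=45
  PH150: ids {14} → MIN(grade - credits)=78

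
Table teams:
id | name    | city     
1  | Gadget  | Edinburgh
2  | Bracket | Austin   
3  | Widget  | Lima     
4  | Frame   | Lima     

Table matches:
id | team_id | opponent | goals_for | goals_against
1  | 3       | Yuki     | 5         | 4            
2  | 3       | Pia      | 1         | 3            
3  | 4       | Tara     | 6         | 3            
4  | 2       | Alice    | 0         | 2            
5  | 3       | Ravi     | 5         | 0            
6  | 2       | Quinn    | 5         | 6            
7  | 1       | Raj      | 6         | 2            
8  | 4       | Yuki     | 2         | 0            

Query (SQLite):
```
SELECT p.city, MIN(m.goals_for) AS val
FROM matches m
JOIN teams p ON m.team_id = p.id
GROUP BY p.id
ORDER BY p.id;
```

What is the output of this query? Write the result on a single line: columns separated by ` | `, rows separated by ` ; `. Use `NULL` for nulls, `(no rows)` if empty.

Join each matches row to its teams via team_id.
Group joined rows by teams.id; compute MIN(m.goals_for) per group.
  1: ids {7} → MIN(m.goals_for)=6
  2: ids {4, 6} → MIN(m.goals_for)=0
  3: ids {1, 2, 5} → MIN(m.goals_for)=1
  4: ids {3, 8} → MIN(m.goals_for)=2

Edinburgh | 6 ; Austin | 0 ; Lima | 1 ; Lima | 2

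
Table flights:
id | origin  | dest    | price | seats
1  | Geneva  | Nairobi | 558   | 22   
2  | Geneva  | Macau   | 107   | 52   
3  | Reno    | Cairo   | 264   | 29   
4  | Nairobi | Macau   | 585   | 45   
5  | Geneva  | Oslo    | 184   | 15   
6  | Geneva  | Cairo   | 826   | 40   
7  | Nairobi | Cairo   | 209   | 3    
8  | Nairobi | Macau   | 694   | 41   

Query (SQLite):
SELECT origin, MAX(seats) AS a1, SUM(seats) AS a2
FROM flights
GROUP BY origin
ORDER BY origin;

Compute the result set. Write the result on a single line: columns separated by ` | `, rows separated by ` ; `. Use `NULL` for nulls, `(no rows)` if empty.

Geneva | 52 | 129 ; Nairobi | 45 | 89 ; Reno | 29 | 29

Group flights by origin.
Per group compute: MAX(seats), SUM(seats).
  Geneva: ids {1, 2, 5, 6} → MAX(seats)=52, SUM(seats)=129
  Nairobi: ids {4, 7, 8} → MAX(seats)=45, SUM(seats)=89
  Reno: ids {3} → MAX(seats)=29, SUM(seats)=29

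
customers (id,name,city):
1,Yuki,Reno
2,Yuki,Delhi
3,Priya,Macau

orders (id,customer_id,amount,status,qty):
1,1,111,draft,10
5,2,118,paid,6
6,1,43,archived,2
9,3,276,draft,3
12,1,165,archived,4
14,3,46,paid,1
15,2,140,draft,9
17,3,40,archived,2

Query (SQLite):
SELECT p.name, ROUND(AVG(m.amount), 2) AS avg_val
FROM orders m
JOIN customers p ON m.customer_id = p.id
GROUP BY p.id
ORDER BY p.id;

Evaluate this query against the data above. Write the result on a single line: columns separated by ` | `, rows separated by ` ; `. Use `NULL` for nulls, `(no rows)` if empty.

Yuki | 106.33 ; Yuki | 129 ; Priya | 120.67

Join each orders row to its customers via customer_id.
Group joined rows by customers.id; compute ROUND(AVG(m.amount), 2) per group.
  1: ids {1, 6, 12} → ROUND(AVG(m.amount), 2)=106.33
  2: ids {5, 15} → ROUND(AVG(m.amount), 2)=129
  3: ids {9, 14, 17} → ROUND(AVG(m.amount), 2)=120.67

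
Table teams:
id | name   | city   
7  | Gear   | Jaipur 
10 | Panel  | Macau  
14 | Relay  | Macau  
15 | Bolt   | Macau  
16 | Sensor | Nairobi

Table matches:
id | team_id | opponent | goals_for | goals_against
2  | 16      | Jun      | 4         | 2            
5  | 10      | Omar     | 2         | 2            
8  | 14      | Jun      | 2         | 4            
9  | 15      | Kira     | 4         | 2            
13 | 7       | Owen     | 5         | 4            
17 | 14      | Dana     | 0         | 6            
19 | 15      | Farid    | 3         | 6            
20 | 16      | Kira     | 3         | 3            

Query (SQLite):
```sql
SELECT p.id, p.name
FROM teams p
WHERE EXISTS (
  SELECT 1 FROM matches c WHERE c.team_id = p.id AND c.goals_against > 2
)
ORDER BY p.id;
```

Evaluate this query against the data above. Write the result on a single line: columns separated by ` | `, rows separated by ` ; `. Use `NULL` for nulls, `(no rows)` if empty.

7 | Gear ; 14 | Relay ; 15 | Bolt ; 16 | Sensor

For each teams row, check whether any matches with matching team_id has goals_against > 2.
Keep rows where that is true.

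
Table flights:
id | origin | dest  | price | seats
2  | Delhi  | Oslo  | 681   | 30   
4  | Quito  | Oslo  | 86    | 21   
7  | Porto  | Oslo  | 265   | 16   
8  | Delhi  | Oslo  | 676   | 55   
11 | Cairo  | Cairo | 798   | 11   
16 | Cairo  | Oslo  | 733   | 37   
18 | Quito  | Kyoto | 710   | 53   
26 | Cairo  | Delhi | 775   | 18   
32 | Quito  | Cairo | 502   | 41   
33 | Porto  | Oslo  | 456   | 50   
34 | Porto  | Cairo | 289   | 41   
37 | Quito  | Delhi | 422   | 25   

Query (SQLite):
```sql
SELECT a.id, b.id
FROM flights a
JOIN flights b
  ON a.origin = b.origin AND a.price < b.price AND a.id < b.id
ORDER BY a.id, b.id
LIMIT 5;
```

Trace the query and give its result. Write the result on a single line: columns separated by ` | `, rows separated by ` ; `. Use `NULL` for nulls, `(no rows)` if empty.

Pairs (a,b) with same origin, a.price < b.price, a.id < b.id.
origin groups: Cairo:{11,16,26} Delhi:{2,8} Porto:{7,33,34} Quito:{4,18,32,37}
Ordered by (a.id, b.id); first 5.

4 | 18 ; 4 | 32 ; 4 | 37 ; 7 | 33 ; 7 | 34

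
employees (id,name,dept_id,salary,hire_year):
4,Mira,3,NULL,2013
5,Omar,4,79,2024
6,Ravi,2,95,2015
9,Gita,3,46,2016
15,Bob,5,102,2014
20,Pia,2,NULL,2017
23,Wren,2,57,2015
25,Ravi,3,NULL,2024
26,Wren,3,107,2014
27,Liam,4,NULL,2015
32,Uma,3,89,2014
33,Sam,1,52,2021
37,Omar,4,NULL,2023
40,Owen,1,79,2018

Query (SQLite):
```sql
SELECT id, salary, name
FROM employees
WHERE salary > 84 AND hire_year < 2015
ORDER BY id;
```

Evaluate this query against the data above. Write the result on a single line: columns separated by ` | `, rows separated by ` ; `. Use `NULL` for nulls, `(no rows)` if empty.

15 | 102 | Bob ; 26 | 107 | Wren ; 32 | 89 | Uma

salary > 84: ids {6, 15, 26, 32}
hire_year < 2015: ids {4, 15, 26, 32}
Combine with AND.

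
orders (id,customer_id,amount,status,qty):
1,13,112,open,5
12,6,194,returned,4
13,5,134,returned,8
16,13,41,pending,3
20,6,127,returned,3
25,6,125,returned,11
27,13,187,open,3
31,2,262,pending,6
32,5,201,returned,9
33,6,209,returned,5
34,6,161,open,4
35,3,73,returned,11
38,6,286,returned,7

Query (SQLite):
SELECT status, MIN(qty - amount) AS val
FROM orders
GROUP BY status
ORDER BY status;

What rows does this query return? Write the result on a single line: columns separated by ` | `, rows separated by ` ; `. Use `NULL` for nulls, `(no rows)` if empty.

open | -184 ; pending | -256 ; returned | -279

For each row compute qty - amount.
Group by status; take MIN of the expression per group.
  open: ids {1, 27, 34} → MIN(qty - amount)=-184
  pending: ids {16, 31} → MIN(qty - amount)=-256
  returned: ids {12, 13, 20, 25, 32, 33, 35, 38} → MIN(qty - amount)=-279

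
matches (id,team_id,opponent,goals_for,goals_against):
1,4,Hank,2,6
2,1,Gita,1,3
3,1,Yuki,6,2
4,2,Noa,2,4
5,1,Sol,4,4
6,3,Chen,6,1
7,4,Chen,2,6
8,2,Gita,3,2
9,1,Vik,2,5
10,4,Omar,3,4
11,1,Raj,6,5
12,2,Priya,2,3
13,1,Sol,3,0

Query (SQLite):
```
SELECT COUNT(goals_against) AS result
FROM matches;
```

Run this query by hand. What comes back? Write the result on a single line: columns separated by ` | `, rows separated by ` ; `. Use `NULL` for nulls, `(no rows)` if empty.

13

All goals_against values: [6, 3, 2, 4, 4, 1, 6, 2, 5, 4, 5, 3, 0].
COUNT(goals_against) counts non-NULL values → 13.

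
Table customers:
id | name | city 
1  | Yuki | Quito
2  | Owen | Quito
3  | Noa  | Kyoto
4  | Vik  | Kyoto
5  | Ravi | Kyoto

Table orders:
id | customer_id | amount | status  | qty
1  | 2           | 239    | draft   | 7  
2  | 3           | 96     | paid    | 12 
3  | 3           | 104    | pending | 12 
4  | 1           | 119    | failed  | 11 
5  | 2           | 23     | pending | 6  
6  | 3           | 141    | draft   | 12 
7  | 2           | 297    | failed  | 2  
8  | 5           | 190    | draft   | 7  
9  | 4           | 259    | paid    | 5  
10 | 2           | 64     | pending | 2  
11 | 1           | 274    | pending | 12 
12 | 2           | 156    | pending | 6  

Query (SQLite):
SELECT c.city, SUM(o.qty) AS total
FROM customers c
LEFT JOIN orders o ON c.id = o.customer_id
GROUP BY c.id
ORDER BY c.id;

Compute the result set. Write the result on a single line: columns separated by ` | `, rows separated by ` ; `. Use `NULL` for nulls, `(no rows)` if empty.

Quito | 23 ; Quito | 23 ; Kyoto | 36 ; Kyoto | 5 ; Kyoto | 7

LEFT JOIN keeps every customers row; unmatched ones get NULL for orders columns.
Group by customers.id and compute SUM(o.qty). SUM over an all-NULL group is NULL.
  1: ids {4, 11} → SUM(o.qty)=23
  2: ids {1, 5, 7, 10, 12} → SUM(o.qty)=23
  3: ids {2, 3, 6} → SUM(o.qty)=36
  4: ids {9} → SUM(o.qty)=5
  5: ids {8} → SUM(o.qty)=7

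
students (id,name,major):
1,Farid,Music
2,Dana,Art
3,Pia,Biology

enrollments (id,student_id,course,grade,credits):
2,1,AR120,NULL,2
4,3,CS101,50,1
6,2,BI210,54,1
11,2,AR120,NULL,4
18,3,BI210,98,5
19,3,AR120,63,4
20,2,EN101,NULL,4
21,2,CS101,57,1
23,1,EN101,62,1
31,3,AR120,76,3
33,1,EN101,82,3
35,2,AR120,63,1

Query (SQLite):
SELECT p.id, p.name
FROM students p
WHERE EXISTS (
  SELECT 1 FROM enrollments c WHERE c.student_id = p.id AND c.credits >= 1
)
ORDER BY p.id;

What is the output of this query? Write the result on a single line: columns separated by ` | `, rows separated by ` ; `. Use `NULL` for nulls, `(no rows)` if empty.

For each students row, check whether any enrollments with matching student_id has credits >= 1.
Keep rows where that is true.

1 | Farid ; 2 | Dana ; 3 | Pia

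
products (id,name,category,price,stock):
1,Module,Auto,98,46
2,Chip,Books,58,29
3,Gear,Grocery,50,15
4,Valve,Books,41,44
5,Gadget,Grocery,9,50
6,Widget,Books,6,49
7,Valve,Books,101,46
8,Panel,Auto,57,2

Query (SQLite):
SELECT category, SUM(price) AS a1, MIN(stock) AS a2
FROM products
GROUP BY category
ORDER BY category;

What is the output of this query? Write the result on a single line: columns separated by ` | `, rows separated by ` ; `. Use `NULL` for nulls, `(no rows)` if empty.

Group products by category.
Per group compute: SUM(price), MIN(stock).
  Auto: ids {1, 8} → SUM(price)=155, MIN(stock)=2
  Books: ids {2, 4, 6, 7} → SUM(price)=206, MIN(stock)=29
  Grocery: ids {3, 5} → SUM(price)=59, MIN(stock)=15

Auto | 155 | 2 ; Books | 206 | 29 ; Grocery | 59 | 15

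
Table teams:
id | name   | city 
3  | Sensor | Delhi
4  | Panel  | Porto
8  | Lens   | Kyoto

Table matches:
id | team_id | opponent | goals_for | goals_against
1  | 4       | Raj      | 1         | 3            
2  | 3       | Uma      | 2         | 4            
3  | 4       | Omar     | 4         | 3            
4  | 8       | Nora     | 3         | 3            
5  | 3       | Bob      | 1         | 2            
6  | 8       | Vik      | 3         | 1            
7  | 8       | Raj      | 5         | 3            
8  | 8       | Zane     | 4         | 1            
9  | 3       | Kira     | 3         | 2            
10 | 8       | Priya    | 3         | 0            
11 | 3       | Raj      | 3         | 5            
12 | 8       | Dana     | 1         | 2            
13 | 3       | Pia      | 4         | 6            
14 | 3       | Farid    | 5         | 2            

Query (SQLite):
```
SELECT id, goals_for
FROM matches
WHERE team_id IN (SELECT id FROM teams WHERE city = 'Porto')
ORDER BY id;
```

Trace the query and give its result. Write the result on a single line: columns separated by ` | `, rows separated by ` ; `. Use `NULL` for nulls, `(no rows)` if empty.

1 | 1 ; 3 | 4

Inner query: teams.id where city = 'Porto'.
Outer: keep matches rows whose team_id is in that set.
Inner query → {4}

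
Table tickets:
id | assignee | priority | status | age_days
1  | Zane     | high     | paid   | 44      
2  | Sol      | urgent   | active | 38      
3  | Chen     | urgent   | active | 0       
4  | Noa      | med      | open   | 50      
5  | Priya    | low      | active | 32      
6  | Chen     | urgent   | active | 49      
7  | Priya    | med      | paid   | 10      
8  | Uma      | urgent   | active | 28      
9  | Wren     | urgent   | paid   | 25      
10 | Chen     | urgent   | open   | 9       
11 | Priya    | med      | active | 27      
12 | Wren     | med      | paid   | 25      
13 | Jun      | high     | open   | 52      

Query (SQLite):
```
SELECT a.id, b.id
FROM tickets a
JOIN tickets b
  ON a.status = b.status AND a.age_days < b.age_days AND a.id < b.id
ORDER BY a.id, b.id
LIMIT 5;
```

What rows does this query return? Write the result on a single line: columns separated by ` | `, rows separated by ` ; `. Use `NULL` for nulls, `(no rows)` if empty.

2 | 6 ; 3 | 5 ; 3 | 6 ; 3 | 8 ; 3 | 11

Pairs (a,b) with same status, a.age_days < b.age_days, a.id < b.id.
status groups: active:{2,3,5,6,8,11} open:{4,10,13} paid:{1,7,9,12}
Ordered by (a.id, b.id); first 5.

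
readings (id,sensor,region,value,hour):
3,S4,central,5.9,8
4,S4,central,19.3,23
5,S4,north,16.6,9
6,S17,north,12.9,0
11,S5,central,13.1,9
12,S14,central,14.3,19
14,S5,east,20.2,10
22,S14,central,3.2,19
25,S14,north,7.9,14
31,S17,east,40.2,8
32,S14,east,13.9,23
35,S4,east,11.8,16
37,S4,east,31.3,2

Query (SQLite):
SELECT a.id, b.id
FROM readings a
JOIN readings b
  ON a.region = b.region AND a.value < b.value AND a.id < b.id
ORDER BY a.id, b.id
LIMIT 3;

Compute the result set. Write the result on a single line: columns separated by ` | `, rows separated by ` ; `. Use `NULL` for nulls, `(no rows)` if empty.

Pairs (a,b) with same region, a.value < b.value, a.id < b.id.
region groups: central:{3,4,11,12,22} east:{14,31,32,35,37} north:{5,6,25}
Ordered by (a.id, b.id); first 3.

3 | 4 ; 3 | 11 ; 3 | 12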